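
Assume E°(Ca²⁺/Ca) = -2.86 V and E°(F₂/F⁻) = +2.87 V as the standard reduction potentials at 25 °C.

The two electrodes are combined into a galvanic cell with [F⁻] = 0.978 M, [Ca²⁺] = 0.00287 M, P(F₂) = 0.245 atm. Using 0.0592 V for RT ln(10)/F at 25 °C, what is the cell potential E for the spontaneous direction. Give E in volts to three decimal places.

+5.788 V

F₂/F⁻ is the cathode (higher E°), Ca²⁺/Ca the anode: E°cell = +2.87 − (-2.86) = +5.73 V, n = 2.
Overall: F₂(g) + Ca(s) → 2 F⁻(aq) + Ca²⁺(aq)
Q = [F⁻]^2·[Ca²⁺] / (P(F₂)); log Q = -1.951.
E = E° − (0.0592/n) log Q = +5.73 − (0.0592/2)(-1.951) = +5.788 V.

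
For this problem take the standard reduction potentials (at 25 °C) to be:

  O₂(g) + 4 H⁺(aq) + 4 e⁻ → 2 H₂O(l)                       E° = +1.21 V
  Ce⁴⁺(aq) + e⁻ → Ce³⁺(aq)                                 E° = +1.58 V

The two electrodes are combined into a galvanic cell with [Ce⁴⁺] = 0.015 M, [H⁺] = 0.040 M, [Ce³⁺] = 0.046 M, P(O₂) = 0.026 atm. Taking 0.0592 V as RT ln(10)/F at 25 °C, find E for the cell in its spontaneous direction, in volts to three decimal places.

+0.447 V

Ce⁴⁺/Ce³⁺ is the cathode (higher E°), O₂/H₂O the anode: E°cell = +1.58 − (+1.21) = +0.37 V, n = 4.
Overall: 4 Ce⁴⁺(aq) + 2 H₂O(l) → 4 Ce³⁺(aq) + O₂(g) + 4 H⁺(aq)
Q = [Ce³⁺]^4·P(O₂)·[H⁺]^4 / ([Ce⁴⁺]^4); log Q = -5.230.
E = E° − (0.0592/n) log Q = +0.37 − (0.0592/4)(-5.230) = +0.447 V.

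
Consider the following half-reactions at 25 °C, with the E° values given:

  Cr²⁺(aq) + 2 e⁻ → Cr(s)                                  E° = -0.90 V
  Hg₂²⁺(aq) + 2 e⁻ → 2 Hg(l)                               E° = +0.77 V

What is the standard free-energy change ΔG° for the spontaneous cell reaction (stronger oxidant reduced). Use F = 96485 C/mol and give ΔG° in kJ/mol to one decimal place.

Hg₂²⁺/Hg (E° = +0.77 V) is the cathode; Cr²⁺/Cr (E° = -0.90 V) is the anode, so E°cell = +1.67 V.
Balancing electrons gives n = 2 (lcm of 2 and 2).
ΔG° = −nFE° = −(2)(96485)(+1.67) = -322,260 J = -322.3 kJ/mol.

-322.3 kJ/mol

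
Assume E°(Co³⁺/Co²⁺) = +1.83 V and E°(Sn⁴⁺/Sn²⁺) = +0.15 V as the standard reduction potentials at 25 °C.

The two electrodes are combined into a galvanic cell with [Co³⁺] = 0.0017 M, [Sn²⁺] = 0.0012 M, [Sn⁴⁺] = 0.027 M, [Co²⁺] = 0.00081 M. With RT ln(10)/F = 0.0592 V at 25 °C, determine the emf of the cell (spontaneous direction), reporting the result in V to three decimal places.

+1.659 V

Co³⁺/Co²⁺ is the cathode (higher E°), Sn⁴⁺/Sn²⁺ the anode: E°cell = +1.83 − (+0.15) = +1.68 V, n = 2.
Overall: 2 Co³⁺(aq) + Sn²⁺(aq) → 2 Co²⁺(aq) + Sn⁴⁺(aq)
Q = [Co²⁺]^2·[Sn⁴⁺] / ([Co³⁺]^2·[Sn²⁺]); log Q = 0.708.
E = E° − (0.0592/n) log Q = +1.68 − (0.0592/2)(0.708) = +1.659 V.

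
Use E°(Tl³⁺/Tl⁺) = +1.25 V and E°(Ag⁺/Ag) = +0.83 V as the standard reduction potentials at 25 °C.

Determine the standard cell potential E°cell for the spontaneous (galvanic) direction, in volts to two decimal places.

+0.42 V

The Tl³⁺/Tl⁺ couple has the higher reduction potential, so it is the cathode; Ag⁺/Ag is oxidised at the anode.
E°cell = E°(cathode) − E°(anode) = (+1.25) − (+0.83) = +0.42 V.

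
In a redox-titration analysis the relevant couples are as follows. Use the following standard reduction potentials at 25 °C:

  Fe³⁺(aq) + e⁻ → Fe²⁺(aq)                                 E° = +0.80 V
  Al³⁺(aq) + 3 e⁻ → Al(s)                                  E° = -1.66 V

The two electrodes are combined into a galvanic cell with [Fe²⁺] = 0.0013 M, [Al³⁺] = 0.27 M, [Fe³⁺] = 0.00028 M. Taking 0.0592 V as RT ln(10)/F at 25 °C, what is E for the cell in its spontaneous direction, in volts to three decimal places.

+2.432 V

Fe³⁺/Fe²⁺ is the cathode (higher E°), Al³⁺/Al the anode: E°cell = +0.80 − (-1.66) = +2.46 V, n = 3.
Overall: 3 Fe³⁺(aq) + Al(s) → 3 Fe²⁺(aq) + Al³⁺(aq)
Q = [Fe²⁺]^3·[Al³⁺] / ([Fe³⁺]^3); log Q = 1.432.
E = E° − (0.0592/n) log Q = +2.46 − (0.0592/3)(1.432) = +2.432 V.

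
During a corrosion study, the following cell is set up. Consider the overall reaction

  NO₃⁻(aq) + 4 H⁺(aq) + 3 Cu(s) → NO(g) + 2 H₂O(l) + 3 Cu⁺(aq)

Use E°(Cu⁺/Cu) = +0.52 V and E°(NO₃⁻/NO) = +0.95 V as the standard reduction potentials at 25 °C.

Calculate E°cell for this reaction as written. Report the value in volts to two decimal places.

+0.43 V

The NO₃⁻/NO couple has the higher reduction potential, so it is the cathode; Cu⁺/Cu is oxidised at the anode.
E°cell = E°(cathode) − E°(anode) = (+0.95) − (+0.52) = +0.43 V.
Since E°cell > 0, the reaction is spontaneous under standard conditions.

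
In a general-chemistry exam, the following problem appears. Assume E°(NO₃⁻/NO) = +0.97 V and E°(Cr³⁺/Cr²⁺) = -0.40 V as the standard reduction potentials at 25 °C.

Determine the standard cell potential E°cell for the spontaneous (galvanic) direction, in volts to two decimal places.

The NO₃⁻/NO couple has the higher reduction potential, so it is the cathode; Cr³⁺/Cr²⁺ is oxidised at the anode.
E°cell = E°(cathode) − E°(anode) = (+0.97) − (-0.40) = +1.37 V.

+1.37 V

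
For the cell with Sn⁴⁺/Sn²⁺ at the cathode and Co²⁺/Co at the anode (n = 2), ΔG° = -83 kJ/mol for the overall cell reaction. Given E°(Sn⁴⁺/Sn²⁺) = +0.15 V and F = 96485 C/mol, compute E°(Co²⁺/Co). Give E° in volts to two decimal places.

-0.28 V

E°cell = −ΔG°/(nF) = −(-83×10³)/((2)(96485)) = +0.430 V.
Since Sn⁴⁺/Sn²⁺ is the cathode and Co²⁺/Co the anode, E°cell = E°(Sn⁴⁺/Sn²⁺) − E°(Co²⁺/Co).
So E°(Co²⁺/Co) = E°(Sn⁴⁺/Sn²⁺) − E°cell = (+0.15) − (+0.430) = -0.28 V.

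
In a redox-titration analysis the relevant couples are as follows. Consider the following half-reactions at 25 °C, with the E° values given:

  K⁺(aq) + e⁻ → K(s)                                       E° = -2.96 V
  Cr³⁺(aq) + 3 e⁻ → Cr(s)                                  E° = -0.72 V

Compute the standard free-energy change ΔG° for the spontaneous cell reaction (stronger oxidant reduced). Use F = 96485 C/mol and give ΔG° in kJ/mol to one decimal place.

Cr³⁺/Cr (E° = -0.72 V) is the cathode; K⁺/K (E° = -2.96 V) is the anode, so E°cell = +2.24 V.
Balancing electrons gives n = 3 (lcm of 3 and 1).
ΔG° = −nFE° = −(3)(96485)(+2.24) = -648,379 J = -648.4 kJ/mol.

-648.4 kJ/mol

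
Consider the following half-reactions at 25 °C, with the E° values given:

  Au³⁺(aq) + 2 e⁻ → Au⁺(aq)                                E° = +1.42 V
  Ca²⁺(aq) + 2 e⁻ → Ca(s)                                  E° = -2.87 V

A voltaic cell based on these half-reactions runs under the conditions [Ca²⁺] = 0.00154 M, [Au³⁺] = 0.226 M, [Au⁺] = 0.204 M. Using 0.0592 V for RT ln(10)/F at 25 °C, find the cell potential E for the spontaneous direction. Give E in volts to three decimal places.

Au³⁺/Au⁺ is the cathode (higher E°), Ca²⁺/Ca the anode: E°cell = +1.42 − (-2.87) = +4.29 V, n = 2.
Overall: Au³⁺(aq) + Ca(s) → Au⁺(aq) + Ca²⁺(aq)
Q = [Au⁺]·[Ca²⁺] / ([Au³⁺]); log Q = -2.857.
E = E° − (0.0592/n) log Q = +4.29 − (0.0592/2)(-2.857) = +4.375 V.

+4.375 V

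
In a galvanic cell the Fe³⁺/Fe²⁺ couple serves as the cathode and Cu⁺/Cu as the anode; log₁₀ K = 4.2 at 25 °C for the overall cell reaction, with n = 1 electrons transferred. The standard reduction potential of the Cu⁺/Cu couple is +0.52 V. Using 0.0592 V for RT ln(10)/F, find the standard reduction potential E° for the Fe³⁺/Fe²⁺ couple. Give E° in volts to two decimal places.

+0.77 V

E°cell = (0.0592/n)·log K = (0.0592/1)(4.2) = +0.249 V.
Since Fe³⁺/Fe²⁺ is the cathode and Cu⁺/Cu the anode, E°cell = E°(Fe³⁺/Fe²⁺) − E°(Cu⁺/Cu).
So E°(Fe³⁺/Fe²⁺) = E°cell + E°(Cu⁺/Cu) = +0.249 + (+0.52) = +0.77 V.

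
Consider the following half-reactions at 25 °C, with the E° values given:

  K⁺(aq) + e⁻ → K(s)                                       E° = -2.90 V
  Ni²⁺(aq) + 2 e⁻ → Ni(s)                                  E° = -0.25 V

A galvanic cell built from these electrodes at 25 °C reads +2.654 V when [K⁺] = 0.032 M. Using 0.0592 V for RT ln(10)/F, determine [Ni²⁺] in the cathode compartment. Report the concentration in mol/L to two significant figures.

0.0014 M

Ni²⁺/Ni is the cathode, K⁺/K the anode: E°cell = +2.65 V, n = 2.
Overall reaction: Ni²⁺(aq) + 2 K(s) → Ni(s) + 2 K⁺(aq); Q = [K⁺]^2/[Ni²⁺]^1.
From E = E° − (0.0592/n) log Q: log Q = (E° − E)·n/0.0592 = (+2.65 − (+2.654))·2/0.0592 = -0.1351.
So 1·log[Ni²⁺] = 2·log(0.032) − log Q = -2.9897 − (-0.1351) = -2.8546; [Ni²⁺] = 10^(-2.8546) ≈ 0.0014 M.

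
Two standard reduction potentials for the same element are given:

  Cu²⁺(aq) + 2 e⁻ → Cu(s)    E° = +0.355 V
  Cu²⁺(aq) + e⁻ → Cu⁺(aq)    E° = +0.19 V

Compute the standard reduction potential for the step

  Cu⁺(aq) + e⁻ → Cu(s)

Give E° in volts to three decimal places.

+0.520 V

Sequential free energies add, so n₃E°₃ = n₁E°₁ + n₂E°₂.
With n₃ = 2, and the known step contributing 1×(+0.19) V, the unknown satisfies 1·E° = 2×(+0.355) − 1×(+0.19) = +0.520.
E° = +0.520 / 1 = +0.520 V.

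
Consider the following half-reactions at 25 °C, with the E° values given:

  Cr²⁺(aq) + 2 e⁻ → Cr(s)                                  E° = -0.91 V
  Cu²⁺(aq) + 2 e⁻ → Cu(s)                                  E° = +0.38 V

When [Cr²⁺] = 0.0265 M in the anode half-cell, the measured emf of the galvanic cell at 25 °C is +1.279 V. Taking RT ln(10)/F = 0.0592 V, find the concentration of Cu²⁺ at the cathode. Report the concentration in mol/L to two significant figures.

Cu²⁺/Cu is the cathode, Cr²⁺/Cr the anode: E°cell = +1.29 V, n = 2.
Overall reaction: Cu²⁺(aq) + Cr(s) → Cu(s) + Cr²⁺(aq); Q = [Cr²⁺]^1/[Cu²⁺]^1.
From E = E° − (0.0592/n) log Q: log Q = (E° − E)·n/0.0592 = (+1.29 − (+1.279))·2/0.0592 = 0.3716.
So 1·log[Cu²⁺] = 1·log(0.0265) − log Q = -1.5768 − (0.3716) = -1.9484; [Cu²⁺] = 10^(-1.9484) ≈ 0.011 M.

0.011 M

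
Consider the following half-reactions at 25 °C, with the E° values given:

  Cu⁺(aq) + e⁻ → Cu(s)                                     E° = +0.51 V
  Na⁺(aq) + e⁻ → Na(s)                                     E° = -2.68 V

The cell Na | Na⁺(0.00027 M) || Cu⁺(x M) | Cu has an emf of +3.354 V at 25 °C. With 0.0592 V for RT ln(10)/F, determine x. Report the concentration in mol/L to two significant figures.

Cu⁺/Cu is the cathode, Na⁺/Na the anode: E°cell = +3.19 V, n = 1.
Overall reaction: Cu⁺(aq) + Na(s) → Cu(s) + Na⁺(aq); Q = [Na⁺]^1/[Cu⁺]^1.
From E = E° − (0.0592/n) log Q: log Q = (E° − E)·n/0.0592 = (+3.19 − (+3.354))·1/0.0592 = -2.7703.
So 1·log[Cu⁺] = 1·log(0.00027) − log Q = -3.5686 − (-2.7703) = -0.7983; [Cu⁺] = 10^(-0.7983) ≈ 0.16 M.

0.16 M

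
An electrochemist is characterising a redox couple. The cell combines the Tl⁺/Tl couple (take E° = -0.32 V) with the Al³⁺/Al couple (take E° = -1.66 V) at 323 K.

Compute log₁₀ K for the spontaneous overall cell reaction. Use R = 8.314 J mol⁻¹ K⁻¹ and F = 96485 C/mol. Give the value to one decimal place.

Cathode: Tl⁺/Tl; anode: Al³⁺/Al. E°cell = (-0.32) − (-1.66) = +1.34 V, with n = 3.
ΔG° = −nFE° = −RT ln K, so ln K = nFE°/(RT) = (3)(96485)(+1.34) / ((8.314)(323)) = 144.435.
log₁₀ K = 144.435 / ln 10 = 62.7.

62.7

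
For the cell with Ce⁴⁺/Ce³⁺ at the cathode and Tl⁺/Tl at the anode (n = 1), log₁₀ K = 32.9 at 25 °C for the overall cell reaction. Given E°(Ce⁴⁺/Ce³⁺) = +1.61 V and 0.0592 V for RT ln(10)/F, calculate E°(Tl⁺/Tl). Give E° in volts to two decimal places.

E°cell = (0.0592/n)·log K = (0.0592/1)(32.9) = +1.948 V.
Since Ce⁴⁺/Ce³⁺ is the cathode and Tl⁺/Tl the anode, E°cell = E°(Ce⁴⁺/Ce³⁺) − E°(Tl⁺/Tl).
So E°(Tl⁺/Tl) = E°(Ce⁴⁺/Ce³⁺) − E°cell = (+1.61) − (+1.948) = -0.34 V.

-0.34 V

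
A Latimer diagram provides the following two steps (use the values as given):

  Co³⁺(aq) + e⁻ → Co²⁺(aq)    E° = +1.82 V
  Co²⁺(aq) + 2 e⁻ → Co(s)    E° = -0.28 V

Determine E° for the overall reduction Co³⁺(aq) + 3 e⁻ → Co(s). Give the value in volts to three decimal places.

Standard free energies of sequential steps add: ΔG°₃ = ΔG°₁ + ΔG°₂, so n₃E°₃ = n₁E°₁ + n₂E°₂.
E°₃ = (1×+1.82 + 2×-0.28) / 3 = (+1.260) / 3 = +0.420 V.

+0.420 V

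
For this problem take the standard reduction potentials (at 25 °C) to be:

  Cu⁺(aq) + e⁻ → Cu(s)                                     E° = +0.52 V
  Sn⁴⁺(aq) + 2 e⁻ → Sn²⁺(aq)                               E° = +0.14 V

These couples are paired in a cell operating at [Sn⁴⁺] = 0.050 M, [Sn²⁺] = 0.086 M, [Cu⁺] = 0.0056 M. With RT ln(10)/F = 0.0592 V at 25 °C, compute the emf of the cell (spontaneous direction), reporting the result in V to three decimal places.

+0.254 V

Cu⁺/Cu is the cathode (higher E°), Sn⁴⁺/Sn²⁺ the anode: E°cell = +0.52 − (+0.14) = +0.38 V, n = 2.
Overall: 2 Cu⁺(aq) + Sn²⁺(aq) → 2 Cu(s) + Sn⁴⁺(aq)
Q = [Sn⁴⁺] / ([Cu⁺]^2·[Sn²⁺]); log Q = 4.268.
E = E° − (0.0592/n) log Q = +0.38 − (0.0592/2)(4.268) = +0.254 V.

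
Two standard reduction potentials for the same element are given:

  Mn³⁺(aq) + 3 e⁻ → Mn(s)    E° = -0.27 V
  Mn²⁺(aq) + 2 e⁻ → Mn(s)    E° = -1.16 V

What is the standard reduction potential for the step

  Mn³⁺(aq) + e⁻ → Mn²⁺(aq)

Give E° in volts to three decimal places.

Sequential free energies add, so n₃E°₃ = n₁E°₁ + n₂E°₂.
With n₃ = 3, and the known step contributing 2×(-1.16) V, the unknown satisfies 1·E° = 3×(-0.27) − 2×(-1.16) = +1.510.
E° = +1.510 / 1 = +1.510 V.

+1.510 V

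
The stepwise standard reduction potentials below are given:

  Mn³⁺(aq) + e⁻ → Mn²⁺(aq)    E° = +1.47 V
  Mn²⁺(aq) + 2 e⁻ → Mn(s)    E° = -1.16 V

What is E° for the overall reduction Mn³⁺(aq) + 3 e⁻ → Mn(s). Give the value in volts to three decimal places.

Since ΔG° = −nFE° is additive over sequential reductions, n₃E°₃ = n₁E°₁ + n₂E°₂.
E°₃ = (1×+1.47 + 2×-1.16) / 3 = (-0.850) / 3 = -0.283 V.
Simply averaging or adding the two E° values would be wrong; the electron-weighted sum is required.

-0.283 V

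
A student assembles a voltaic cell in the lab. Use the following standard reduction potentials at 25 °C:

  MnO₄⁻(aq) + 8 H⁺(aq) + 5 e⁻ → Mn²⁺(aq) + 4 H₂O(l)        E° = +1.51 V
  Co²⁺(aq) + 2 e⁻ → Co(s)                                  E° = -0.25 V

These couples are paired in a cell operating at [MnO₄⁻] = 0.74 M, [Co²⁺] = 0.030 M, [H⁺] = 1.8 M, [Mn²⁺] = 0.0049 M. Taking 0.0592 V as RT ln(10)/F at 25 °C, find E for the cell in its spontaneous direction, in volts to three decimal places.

MnO₄⁻/Mn²⁺ is the cathode (higher E°), Co²⁺/Co the anode: E°cell = +1.51 − (-0.25) = +1.76 V, n = 10.
Overall: 2 MnO₄⁻(aq) + 16 H⁺(aq) + 5 Co(s) → 2 Mn²⁺(aq) + 8 H₂O(l) + 5 Co²⁺(aq)
Q = [Mn²⁺]^2·[Co²⁺]^5 / ([MnO₄⁻]^2·[H⁺]^16); log Q = -16.057.
E = E° − (0.0592/n) log Q = +1.76 − (0.0592/10)(-16.057) = +1.855 V.

+1.855 V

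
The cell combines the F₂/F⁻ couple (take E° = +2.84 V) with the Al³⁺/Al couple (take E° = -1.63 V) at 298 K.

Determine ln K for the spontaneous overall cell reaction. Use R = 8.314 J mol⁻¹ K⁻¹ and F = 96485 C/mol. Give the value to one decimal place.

Cathode: F₂/F⁻; anode: Al³⁺/Al. E°cell = (+2.84) − (-1.63) = +4.47 V, with n = 6.
ΔG° = −nFE° = −RT ln K, so ln K = nFE°/(RT) = (6)(96485)(+4.47) / ((8.314)(298)) = 1044.461.

1044.5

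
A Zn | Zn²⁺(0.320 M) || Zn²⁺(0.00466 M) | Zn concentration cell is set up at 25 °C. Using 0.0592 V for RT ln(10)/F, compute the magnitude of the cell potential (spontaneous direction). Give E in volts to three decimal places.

For a concentration cell E°cell = 0. The 0.320 M side is the cathode (reduction is favoured where [Zn²⁺] is higher).
With n = 2, E = −(0.0592/2) log([Zn²⁺]ₐₙ/[Zn²⁺]꜀ₐₜ) = −(0.0592/2) log(0.00466/0.32) = −(0.0592/2)(-1.837) = +0.054 V.

+0.054 V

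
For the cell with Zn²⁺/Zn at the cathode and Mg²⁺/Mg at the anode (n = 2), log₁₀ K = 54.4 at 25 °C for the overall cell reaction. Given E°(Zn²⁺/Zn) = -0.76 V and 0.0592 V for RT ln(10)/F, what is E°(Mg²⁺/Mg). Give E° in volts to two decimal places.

E°cell = (0.0592/n)·log K = (0.0592/2)(54.4) = +1.610 V.
Since Zn²⁺/Zn is the cathode and Mg²⁺/Mg the anode, E°cell = E°(Zn²⁺/Zn) − E°(Mg²⁺/Mg).
So E°(Mg²⁺/Mg) = E°(Zn²⁺/Zn) − E°cell = (-0.76) − (+1.610) = -2.37 V.

-2.37 V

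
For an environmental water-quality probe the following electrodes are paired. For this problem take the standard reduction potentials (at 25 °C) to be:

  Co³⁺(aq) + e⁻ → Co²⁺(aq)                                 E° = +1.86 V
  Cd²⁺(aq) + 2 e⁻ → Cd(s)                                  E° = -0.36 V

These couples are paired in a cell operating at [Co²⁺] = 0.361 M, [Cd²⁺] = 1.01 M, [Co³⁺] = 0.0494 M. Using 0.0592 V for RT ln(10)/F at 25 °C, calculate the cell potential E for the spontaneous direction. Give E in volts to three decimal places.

+2.169 V

Co³⁺/Co²⁺ is the cathode (higher E°), Cd²⁺/Cd the anode: E°cell = +1.86 − (-0.36) = +2.22 V, n = 2.
Overall: 2 Co³⁺(aq) + Cd(s) → 2 Co²⁺(aq) + Cd²⁺(aq)
Q = [Co²⁺]^2·[Cd²⁺] / ([Co³⁺]^2); log Q = 1.732.
E = E° − (0.0592/n) log Q = +2.22 − (0.0592/2)(1.732) = +2.169 V.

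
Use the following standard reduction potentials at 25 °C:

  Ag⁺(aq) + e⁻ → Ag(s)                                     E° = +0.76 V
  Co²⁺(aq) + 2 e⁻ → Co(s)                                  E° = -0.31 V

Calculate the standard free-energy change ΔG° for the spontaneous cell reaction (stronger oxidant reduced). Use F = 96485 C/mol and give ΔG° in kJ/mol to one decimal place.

Ag⁺/Ag (E° = +0.76 V) is the cathode; Co²⁺/Co (E° = -0.31 V) is the anode, so E°cell = +1.07 V.
Balancing electrons gives n = 2 (lcm of 1 and 2).
ΔG° = −nFE° = −(2)(96485)(+1.07) = -206,478 J = -206.5 kJ/mol.

-206.5 kJ/mol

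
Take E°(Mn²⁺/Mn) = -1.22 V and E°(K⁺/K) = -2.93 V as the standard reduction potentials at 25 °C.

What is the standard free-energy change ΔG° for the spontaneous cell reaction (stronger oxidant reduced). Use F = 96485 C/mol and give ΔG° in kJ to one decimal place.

-330.0 kJ

Mn²⁺/Mn (E° = -1.22 V) is the cathode; K⁺/K (E° = -2.93 V) is the anode, so E°cell = +1.71 V.
Balancing electrons gives n = 2 (lcm of 2 and 1).
ΔG° = −nFE° = −(2)(96485)(+1.71) = -329,979 J = -330.0 kJ.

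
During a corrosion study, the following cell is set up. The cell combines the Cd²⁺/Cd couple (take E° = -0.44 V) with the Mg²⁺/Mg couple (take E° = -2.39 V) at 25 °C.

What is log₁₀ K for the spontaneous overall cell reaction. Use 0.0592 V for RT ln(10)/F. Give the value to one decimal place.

65.9

Cathode: Cd²⁺/Cd; anode: Mg²⁺/Mg. E°cell = +1.95 V, n = 2.
log K = nE°cell / 0.0592 = (2)(+1.95) / 0.0592 = 65.9.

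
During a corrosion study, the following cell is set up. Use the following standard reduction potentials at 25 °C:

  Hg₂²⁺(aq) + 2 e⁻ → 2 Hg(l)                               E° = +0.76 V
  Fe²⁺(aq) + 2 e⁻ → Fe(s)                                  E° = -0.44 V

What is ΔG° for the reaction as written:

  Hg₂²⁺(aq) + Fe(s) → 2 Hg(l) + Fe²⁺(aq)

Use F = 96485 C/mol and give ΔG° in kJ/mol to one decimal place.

-231.6 kJ/mol

As written, Hg₂²⁺/Hg is reduced (cathode) and Fe²⁺/Fe is oxidised (anode), so E°cell = (+0.76) − (-0.44) = +1.20 V.
Balancing electrons gives n = 2.
ΔG° = −nFE° = −(2)(96485)(+1.20) = -231,564 J = -231.6 kJ/mol.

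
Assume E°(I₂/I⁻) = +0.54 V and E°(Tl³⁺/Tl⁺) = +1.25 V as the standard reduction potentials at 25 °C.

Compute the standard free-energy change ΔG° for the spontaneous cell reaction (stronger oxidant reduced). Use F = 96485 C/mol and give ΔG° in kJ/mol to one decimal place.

Tl³⁺/Tl⁺ (E° = +1.25 V) is the cathode; I₂/I⁻ (E° = +0.54 V) is the anode, so E°cell = +0.71 V.
Balancing electrons gives n = 2 (lcm of 2 and 2).
ΔG° = −nFE° = −(2)(96485)(+0.71) = -137,009 J = -137.0 kJ/mol.

-137.0 kJ/mol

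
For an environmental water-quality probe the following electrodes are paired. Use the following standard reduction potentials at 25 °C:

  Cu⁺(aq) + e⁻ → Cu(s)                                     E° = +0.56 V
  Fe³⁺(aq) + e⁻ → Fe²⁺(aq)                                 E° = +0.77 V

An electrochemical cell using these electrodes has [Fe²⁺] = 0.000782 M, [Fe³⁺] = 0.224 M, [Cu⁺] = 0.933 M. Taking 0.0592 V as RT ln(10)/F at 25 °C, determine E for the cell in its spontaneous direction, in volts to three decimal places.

Fe³⁺/Fe²⁺ is the cathode (higher E°), Cu⁺/Cu the anode: E°cell = +0.77 − (+0.56) = +0.21 V, n = 1.
Overall: Fe³⁺(aq) + Cu(s) → Fe²⁺(aq) + Cu⁺(aq)
Q = [Fe²⁺]·[Cu⁺] / ([Fe³⁺]); log Q = -2.487.
E = E° − (0.0592/n) log Q = +0.21 − (0.0592/1)(-2.487) = +0.357 V.

+0.357 V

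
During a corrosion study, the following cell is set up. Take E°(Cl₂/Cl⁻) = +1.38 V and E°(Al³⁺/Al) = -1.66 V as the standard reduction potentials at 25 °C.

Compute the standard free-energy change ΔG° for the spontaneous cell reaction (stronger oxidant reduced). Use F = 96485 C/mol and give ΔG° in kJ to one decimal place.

Cl₂/Cl⁻ (E° = +1.38 V) is the cathode; Al³⁺/Al (E° = -1.66 V) is the anode, so E°cell = +3.04 V.
Balancing electrons gives n = 6 (lcm of 2 and 3).
ΔG° = −nFE° = −(6)(96485)(+3.04) = -1,759,886 J = -1759.9 kJ.

-1759.9 kJ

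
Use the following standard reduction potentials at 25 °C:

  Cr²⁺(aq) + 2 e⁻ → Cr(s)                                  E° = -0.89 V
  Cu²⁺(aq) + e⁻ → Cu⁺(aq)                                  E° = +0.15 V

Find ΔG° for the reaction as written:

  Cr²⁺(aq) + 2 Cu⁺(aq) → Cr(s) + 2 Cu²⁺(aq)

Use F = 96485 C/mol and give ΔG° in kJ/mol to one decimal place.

As written, Cr²⁺/Cr is reduced (cathode) and Cu²⁺/Cu⁺ is oxidised (anode), so E°cell = (-0.89) − (+0.15) = -1.04 V.
Balancing electrons gives n = 2.
ΔG° = −nFE° = −(2)(96485)(-1.04) = 200,689 J = +200.7 kJ/mol.

+200.7 kJ/mol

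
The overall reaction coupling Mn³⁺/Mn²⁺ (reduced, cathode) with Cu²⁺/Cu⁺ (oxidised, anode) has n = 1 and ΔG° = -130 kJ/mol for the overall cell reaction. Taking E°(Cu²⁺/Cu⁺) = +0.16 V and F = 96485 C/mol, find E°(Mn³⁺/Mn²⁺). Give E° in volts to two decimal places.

+1.51 V

E°cell = −ΔG°/(nF) = −(-130×10³)/((1)(96485)) = +1.347 V.
Since Mn³⁺/Mn²⁺ is the cathode and Cu²⁺/Cu⁺ the anode, E°cell = E°(Mn³⁺/Mn²⁺) − E°(Cu²⁺/Cu⁺).
So E°(Mn³⁺/Mn²⁺) = E°cell + E°(Cu²⁺/Cu⁺) = +1.347 + (+0.16) = +1.51 V.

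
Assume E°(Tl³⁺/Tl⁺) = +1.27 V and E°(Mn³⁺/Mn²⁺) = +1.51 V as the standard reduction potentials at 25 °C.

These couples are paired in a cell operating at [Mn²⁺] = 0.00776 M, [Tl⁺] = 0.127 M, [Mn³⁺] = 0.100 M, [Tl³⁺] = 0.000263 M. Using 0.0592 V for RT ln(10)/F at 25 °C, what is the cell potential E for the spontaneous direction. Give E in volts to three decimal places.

+0.385 V

Mn³⁺/Mn²⁺ is the cathode (higher E°), Tl³⁺/Tl⁺ the anode: E°cell = +1.51 − (+1.27) = +0.24 V, n = 2.
Overall: 2 Mn³⁺(aq) + Tl⁺(aq) → 2 Mn²⁺(aq) + Tl³⁺(aq)
Q = [Mn²⁺]^2·[Tl³⁺] / ([Mn³⁺]^2·[Tl⁺]); log Q = -4.904.
E = E° − (0.0592/n) log Q = +0.24 − (0.0592/2)(-4.904) = +0.385 V.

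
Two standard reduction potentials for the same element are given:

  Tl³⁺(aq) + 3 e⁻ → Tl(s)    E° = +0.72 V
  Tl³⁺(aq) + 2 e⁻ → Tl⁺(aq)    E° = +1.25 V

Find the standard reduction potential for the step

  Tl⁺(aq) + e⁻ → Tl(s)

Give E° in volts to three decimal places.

-0.340 V

Sequential free energies add, so n₃E°₃ = n₁E°₁ + n₂E°₂.
With n₃ = 3, and the known step contributing 2×(+1.25) V, the unknown satisfies 1·E° = 3×(+0.72) − 2×(+1.25) = -0.340.
E° = -0.340 / 1 = -0.340 V.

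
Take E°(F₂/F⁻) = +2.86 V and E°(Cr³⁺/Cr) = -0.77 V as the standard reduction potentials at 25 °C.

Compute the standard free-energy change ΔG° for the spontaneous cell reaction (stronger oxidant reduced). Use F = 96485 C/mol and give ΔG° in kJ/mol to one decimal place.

F₂/F⁻ (E° = +2.86 V) is the cathode; Cr³⁺/Cr (E° = -0.77 V) is the anode, so E°cell = +3.63 V.
Balancing electrons gives n = 6 (lcm of 2 and 3).
ΔG° = −nFE° = −(6)(96485)(+3.63) = -2,101,443 J = -2101.4 kJ/mol.

-2101.4 kJ/mol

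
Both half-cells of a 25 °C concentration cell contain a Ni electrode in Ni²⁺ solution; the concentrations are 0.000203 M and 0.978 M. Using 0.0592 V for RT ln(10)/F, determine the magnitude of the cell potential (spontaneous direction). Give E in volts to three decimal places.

+0.109 V

For a concentration cell E°cell = 0. The 0.978 M side is the cathode (reduction is favoured where [Ni²⁺] is higher).
With n = 2, E = −(0.0592/2) log([Ni²⁺]ₐₙ/[Ni²⁺]꜀ₐₜ) = −(0.0592/2) log(0.000203/0.978) = −(0.0592/2)(-3.683) = +0.109 V.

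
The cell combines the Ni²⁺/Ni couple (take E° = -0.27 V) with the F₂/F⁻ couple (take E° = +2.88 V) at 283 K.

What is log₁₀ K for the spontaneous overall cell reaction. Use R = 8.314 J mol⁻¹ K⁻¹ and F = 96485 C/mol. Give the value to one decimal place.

112.2

Cathode: F₂/F⁻; anode: Ni²⁺/Ni. E°cell = (+2.88) − (-0.27) = +3.15 V, with n = 2.
ΔG° = −nFE° = −RT ln K, so ln K = nFE°/(RT) = (2)(96485)(+3.15) / ((8.314)(283)) = 258.347.
log₁₀ K = 258.347 / ln 10 = 112.2.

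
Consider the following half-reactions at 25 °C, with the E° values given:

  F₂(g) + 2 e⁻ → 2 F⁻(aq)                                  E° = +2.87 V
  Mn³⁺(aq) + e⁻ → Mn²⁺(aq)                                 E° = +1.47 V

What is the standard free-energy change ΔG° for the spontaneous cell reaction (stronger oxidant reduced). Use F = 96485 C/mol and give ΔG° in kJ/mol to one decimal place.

F₂/F⁻ (E° = +2.87 V) is the cathode; Mn³⁺/Mn²⁺ (E° = +1.47 V) is the anode, so E°cell = +1.40 V.
Balancing electrons gives n = 2 (lcm of 2 and 1).
ΔG° = −nFE° = −(2)(96485)(+1.40) = -270,158 J = -270.2 kJ/mol.

-270.2 kJ/mol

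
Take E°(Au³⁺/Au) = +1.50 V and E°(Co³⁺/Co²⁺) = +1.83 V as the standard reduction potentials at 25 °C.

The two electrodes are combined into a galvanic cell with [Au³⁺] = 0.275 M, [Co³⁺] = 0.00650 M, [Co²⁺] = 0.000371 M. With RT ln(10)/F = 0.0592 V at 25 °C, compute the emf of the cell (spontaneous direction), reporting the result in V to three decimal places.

Co³⁺/Co²⁺ is the cathode (higher E°), Au³⁺/Au the anode: E°cell = +1.83 − (+1.50) = +0.33 V, n = 3.
Overall: 3 Co³⁺(aq) + Au(s) → 3 Co²⁺(aq) + Au³⁺(aq)
Q = [Co²⁺]^3·[Au³⁺] / ([Co³⁺]^3); log Q = -4.291.
E = E° − (0.0592/n) log Q = +0.33 − (0.0592/3)(-4.291) = +0.415 V.

+0.415 V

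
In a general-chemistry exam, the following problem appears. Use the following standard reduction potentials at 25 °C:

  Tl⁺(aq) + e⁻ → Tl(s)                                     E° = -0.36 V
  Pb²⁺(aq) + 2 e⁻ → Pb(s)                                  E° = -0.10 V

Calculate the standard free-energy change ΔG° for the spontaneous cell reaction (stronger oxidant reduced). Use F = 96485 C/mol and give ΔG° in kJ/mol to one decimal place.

Pb²⁺/Pb (E° = -0.10 V) is the cathode; Tl⁺/Tl (E° = -0.36 V) is the anode, so E°cell = +0.26 V.
Balancing electrons gives n = 2 (lcm of 2 and 1).
ΔG° = −nFE° = −(2)(96485)(+0.26) = -50,172 J = -50.2 kJ/mol.

-50.2 kJ/mol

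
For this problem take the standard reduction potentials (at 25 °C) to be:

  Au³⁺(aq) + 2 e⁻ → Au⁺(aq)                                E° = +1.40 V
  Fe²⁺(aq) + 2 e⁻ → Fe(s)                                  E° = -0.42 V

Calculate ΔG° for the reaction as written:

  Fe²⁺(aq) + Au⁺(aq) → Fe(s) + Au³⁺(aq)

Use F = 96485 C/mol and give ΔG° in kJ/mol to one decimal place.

+351.2 kJ/mol

As written, Fe²⁺/Fe is reduced (cathode) and Au³⁺/Au⁺ is oxidised (anode), so E°cell = (-0.42) − (+1.40) = -1.82 V.
Balancing electrons gives n = 2.
ΔG° = −nFE° = −(2)(96485)(-1.82) = 351,205 J = +351.2 kJ/mol.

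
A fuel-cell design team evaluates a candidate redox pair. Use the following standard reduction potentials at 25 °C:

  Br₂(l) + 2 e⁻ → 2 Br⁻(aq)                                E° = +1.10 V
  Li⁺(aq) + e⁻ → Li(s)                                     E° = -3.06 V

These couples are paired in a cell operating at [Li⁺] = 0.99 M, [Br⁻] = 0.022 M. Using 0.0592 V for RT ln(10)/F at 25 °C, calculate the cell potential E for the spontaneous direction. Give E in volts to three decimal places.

+4.258 V

Br₂/Br⁻ is the cathode (higher E°), Li⁺/Li the anode: E°cell = +1.10 − (-3.06) = +4.16 V, n = 2.
Overall: Br₂(l) + 2 Li(s) → 2 Br⁻(aq) + 2 Li⁺(aq)
Q = [Br⁻]^2·[Li⁺]^2; log Q = -3.324.
E = E° − (0.0592/n) log Q = +4.16 − (0.0592/2)(-3.324) = +4.258 V.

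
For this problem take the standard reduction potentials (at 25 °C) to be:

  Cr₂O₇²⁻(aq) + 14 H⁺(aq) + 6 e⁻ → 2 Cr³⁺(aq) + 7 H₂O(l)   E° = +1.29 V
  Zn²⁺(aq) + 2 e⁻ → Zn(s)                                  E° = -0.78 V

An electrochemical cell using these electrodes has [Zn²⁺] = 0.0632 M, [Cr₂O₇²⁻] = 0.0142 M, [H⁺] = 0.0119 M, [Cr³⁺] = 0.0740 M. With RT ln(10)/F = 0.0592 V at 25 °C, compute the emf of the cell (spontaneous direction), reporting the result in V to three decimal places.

+1.844 V

Cr₂O₇²⁻/Cr³⁺ is the cathode (higher E°), Zn²⁺/Zn the anode: E°cell = +1.29 − (-0.78) = +2.07 V, n = 6.
Overall: Cr₂O₇²⁻(aq) + 14 H⁺(aq) + 3 Zn(s) → 2 Cr³⁺(aq) + 7 H₂O(l) + 3 Zn²⁺(aq)
Q = [Cr³⁺]^2·[Zn²⁺]^3 / ([Cr₂O₇²⁻]·[H⁺]^14); log Q = 22.931.
E = E° − (0.0592/n) log Q = +2.07 − (0.0592/6)(22.931) = +1.844 V.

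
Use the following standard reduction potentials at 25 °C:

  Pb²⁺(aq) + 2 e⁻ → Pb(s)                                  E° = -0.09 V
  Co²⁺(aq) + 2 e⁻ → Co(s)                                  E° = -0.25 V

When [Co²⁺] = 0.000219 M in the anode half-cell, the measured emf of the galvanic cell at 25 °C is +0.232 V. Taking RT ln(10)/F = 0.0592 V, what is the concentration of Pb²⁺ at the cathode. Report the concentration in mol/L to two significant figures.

Pb²⁺/Pb is the cathode, Co²⁺/Co the anode: E°cell = +0.16 V, n = 2.
Overall reaction: Pb²⁺(aq) + Co(s) → Pb(s) + Co²⁺(aq); Q = [Co²⁺]^1/[Pb²⁺]^1.
From E = E° − (0.0592/n) log Q: log Q = (E° − E)·n/0.0592 = (+0.16 − (+0.232))·2/0.0592 = -2.4324.
So 1·log[Pb²⁺] = 1·log(0.000219) − log Q = -3.6596 − (-2.4324) = -1.2272; [Pb²⁺] = 10^(-1.2272) ≈ 0.059 M.

0.059 M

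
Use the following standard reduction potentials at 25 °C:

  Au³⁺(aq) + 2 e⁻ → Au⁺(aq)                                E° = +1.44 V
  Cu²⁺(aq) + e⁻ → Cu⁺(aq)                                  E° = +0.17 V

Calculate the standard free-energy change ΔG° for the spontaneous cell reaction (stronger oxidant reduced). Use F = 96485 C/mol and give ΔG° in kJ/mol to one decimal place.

-245.1 kJ/mol

Au³⁺/Au⁺ (E° = +1.44 V) is the cathode; Cu²⁺/Cu⁺ (E° = +0.17 V) is the anode, so E°cell = +1.27 V.
Balancing electrons gives n = 2 (lcm of 2 and 1).
ΔG° = −nFE° = −(2)(96485)(+1.27) = -245,072 J = -245.1 kJ/mol.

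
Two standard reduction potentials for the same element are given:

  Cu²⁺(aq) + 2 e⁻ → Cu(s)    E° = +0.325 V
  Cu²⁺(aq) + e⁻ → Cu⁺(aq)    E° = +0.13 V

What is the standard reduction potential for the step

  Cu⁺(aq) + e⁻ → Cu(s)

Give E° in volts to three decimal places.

Sequential free energies add, so n₃E°₃ = n₁E°₁ + n₂E°₂.
With n₃ = 2, and the known step contributing 1×(+0.13) V, the unknown satisfies 1·E° = 2×(+0.325) − 1×(+0.13) = +0.520.
E° = +0.520 / 1 = +0.520 V.

+0.520 V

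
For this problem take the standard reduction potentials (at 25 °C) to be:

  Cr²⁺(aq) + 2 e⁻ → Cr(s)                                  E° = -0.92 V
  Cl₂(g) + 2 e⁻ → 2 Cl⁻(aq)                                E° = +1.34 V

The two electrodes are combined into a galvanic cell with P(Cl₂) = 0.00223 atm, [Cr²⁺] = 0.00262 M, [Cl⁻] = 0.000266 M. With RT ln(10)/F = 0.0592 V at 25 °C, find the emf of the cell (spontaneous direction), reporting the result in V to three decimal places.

+2.470 V

Cl₂/Cl⁻ is the cathode (higher E°), Cr²⁺/Cr the anode: E°cell = +1.34 − (-0.92) = +2.26 V, n = 2.
Overall: Cl₂(g) + Cr(s) → 2 Cl⁻(aq) + Cr²⁺(aq)
Q = [Cl⁻]^2·[Cr²⁺] / (P(Cl₂)); log Q = -7.080.
E = E° − (0.0592/n) log Q = +2.26 − (0.0592/2)(-7.080) = +2.470 V.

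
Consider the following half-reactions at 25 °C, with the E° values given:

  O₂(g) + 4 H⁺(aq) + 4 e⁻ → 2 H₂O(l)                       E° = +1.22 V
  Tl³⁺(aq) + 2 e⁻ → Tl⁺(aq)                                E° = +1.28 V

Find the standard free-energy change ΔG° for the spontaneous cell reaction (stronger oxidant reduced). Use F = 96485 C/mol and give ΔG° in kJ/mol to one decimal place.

Tl³⁺/Tl⁺ (E° = +1.28 V) is the cathode; O₂/H₂O (E° = +1.22 V) is the anode, so E°cell = +0.06 V.
Balancing electrons gives n = 4 (lcm of 2 and 4).
ΔG° = −nFE° = −(4)(96485)(+0.06) = -23,156 J = -23.2 kJ/mol.

-23.2 kJ/mol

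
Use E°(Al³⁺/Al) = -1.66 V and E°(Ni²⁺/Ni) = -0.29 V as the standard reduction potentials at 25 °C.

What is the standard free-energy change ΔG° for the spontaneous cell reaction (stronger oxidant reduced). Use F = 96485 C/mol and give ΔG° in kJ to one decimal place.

Ni²⁺/Ni (E° = -0.29 V) is the cathode; Al³⁺/Al (E° = -1.66 V) is the anode, so E°cell = +1.37 V.
Balancing electrons gives n = 6 (lcm of 2 and 3).
ΔG° = −nFE° = −(6)(96485)(+1.37) = -793,107 J = -793.1 kJ.

-793.1 kJ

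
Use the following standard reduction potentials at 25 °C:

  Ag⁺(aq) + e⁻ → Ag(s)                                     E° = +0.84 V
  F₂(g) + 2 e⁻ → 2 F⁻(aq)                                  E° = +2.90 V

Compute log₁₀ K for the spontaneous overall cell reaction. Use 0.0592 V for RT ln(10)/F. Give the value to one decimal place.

69.6

Cathode: F₂/F⁻; anode: Ag⁺/Ag. E°cell = +2.06 V, n = 2.
log K = nE°cell / 0.0592 = (2)(+2.06) / 0.0592 = 69.6.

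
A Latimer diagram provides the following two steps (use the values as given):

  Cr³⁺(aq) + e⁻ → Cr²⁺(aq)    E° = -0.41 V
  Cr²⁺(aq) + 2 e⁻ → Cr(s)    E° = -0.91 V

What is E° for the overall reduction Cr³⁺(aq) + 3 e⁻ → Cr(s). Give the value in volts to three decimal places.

-0.743 V

Standard free energies of sequential steps add: ΔG°₃ = ΔG°₁ + ΔG°₂, so n₃E°₃ = n₁E°₁ + n₂E°₂.
E°₃ = (1×-0.41 + 2×-0.91) / 3 = (-2.230) / 3 = -0.743 V.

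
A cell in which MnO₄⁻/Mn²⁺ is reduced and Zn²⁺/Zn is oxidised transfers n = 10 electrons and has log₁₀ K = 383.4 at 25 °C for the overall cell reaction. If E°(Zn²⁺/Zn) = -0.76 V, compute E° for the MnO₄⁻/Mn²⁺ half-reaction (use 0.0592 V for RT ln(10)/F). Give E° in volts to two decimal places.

+1.51 V

E°cell = (0.0592/n)·log K = (0.0592/10)(383.4) = +2.270 V.
Since MnO₄⁻/Mn²⁺ is the cathode and Zn²⁺/Zn the anode, E°cell = E°(MnO₄⁻/Mn²⁺) − E°(Zn²⁺/Zn).
So E°(MnO₄⁻/Mn²⁺) = E°cell + E°(Zn²⁺/Zn) = +2.270 + (-0.76) = +1.51 V.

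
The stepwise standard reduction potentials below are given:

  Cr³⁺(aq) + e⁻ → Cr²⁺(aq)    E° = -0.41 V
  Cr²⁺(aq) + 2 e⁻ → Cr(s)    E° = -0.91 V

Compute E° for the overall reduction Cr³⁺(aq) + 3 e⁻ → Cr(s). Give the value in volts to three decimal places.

Standard free energies of sequential steps add: ΔG°₃ = ΔG°₁ + ΔG°₂, so n₃E°₃ = n₁E°₁ + n₂E°₂.
E°₃ = (1×-0.41 + 2×-0.91) / 3 = (-2.230) / 3 = -0.743 V.

-0.743 V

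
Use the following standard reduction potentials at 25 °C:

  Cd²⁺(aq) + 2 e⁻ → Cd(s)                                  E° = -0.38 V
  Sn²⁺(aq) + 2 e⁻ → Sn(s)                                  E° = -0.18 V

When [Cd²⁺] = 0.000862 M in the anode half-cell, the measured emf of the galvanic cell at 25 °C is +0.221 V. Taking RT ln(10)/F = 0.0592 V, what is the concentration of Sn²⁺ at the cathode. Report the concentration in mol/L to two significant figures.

0.0044 M

Sn²⁺/Sn is the cathode, Cd²⁺/Cd the anode: E°cell = +0.20 V, n = 2.
Overall reaction: Sn²⁺(aq) + Cd(s) → Sn(s) + Cd²⁺(aq); Q = [Cd²⁺]^1/[Sn²⁺]^1.
From E = E° − (0.0592/n) log Q: log Q = (E° − E)·n/0.0592 = (+0.20 − (+0.221))·2/0.0592 = -0.7095.
So 1·log[Sn²⁺] = 1·log(0.000862) − log Q = -3.0645 − (-0.7095) = -2.3550; [Sn²⁺] = 10^(-2.3550) ≈ 0.0044 M.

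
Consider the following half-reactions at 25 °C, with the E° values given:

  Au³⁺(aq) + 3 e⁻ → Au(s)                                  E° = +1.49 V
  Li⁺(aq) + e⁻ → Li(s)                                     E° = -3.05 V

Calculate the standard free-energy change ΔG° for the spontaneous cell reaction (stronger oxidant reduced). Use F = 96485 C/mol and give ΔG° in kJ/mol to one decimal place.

Au³⁺/Au (E° = +1.49 V) is the cathode; Li⁺/Li (E° = -3.05 V) is the anode, so E°cell = +4.54 V.
Balancing electrons gives n = 3 (lcm of 3 and 1).
ΔG° = −nFE° = −(3)(96485)(+4.54) = -1,314,126 J = -1314.1 kJ/mol.

-1314.1 kJ/mol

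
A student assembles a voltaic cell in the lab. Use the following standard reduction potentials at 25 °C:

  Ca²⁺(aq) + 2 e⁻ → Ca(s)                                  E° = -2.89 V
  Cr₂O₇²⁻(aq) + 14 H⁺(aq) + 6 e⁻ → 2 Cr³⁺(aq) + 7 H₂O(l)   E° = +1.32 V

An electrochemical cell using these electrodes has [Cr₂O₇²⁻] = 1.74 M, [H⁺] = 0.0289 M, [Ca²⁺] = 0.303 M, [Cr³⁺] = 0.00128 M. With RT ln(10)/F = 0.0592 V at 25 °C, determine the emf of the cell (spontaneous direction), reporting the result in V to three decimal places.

+4.072 V

Cr₂O₇²⁻/Cr³⁺ is the cathode (higher E°), Ca²⁺/Ca the anode: E°cell = +1.32 − (-2.89) = +4.21 V, n = 6.
Overall: Cr₂O₇²⁻(aq) + 14 H⁺(aq) + 3 Ca(s) → 2 Cr³⁺(aq) + 7 H₂O(l) + 3 Ca²⁺(aq)
Q = [Cr³⁺]^2·[Ca²⁺]^3 / ([Cr₂O₇²⁻]·[H⁺]^14); log Q = 13.966.
E = E° − (0.0592/n) log Q = +4.21 − (0.0592/6)(13.966) = +4.072 V.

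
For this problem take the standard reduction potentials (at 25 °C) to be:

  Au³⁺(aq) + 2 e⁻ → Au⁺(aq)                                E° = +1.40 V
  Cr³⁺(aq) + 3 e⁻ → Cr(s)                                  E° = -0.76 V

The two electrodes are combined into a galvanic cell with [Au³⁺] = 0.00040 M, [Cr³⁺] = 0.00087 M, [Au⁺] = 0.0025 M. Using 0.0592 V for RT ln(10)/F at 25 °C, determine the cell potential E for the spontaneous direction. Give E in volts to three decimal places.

Au³⁺/Au⁺ is the cathode (higher E°), Cr³⁺/Cr the anode: E°cell = +1.40 − (-0.76) = +2.16 V, n = 6.
Overall: 3 Au³⁺(aq) + 2 Cr(s) → 3 Au⁺(aq) + 2 Cr³⁺(aq)
Q = [Au⁺]^3·[Cr³⁺]^2 / ([Au³⁺]^3); log Q = -3.733.
E = E° − (0.0592/n) log Q = +2.16 − (0.0592/6)(-3.733) = +2.197 V.

+2.197 V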